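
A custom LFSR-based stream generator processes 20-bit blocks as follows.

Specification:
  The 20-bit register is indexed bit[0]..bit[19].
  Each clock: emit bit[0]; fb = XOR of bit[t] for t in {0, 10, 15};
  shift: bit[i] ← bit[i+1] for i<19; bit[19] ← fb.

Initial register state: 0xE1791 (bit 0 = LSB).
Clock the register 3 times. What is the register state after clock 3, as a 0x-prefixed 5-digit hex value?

0x1C2F2

reg_0 = 0xE1791
clock 1: out=1, reg = 0x70BC8
clock 2: out=0, reg = 0x385E4
clock 3: out=0, reg = 0x1C2F2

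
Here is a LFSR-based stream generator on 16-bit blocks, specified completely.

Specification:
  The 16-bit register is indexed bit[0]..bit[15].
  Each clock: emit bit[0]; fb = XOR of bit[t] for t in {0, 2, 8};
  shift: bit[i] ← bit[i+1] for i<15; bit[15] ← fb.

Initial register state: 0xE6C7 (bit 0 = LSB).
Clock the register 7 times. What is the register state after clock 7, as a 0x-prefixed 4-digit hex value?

0x21CD

reg_0 = 0xE6C7
clock 1: out=1, reg = 0x7363
clock 2: out=1, reg = 0x39B1
clock 3: out=1, reg = 0x1CD8
clock 4: out=0, reg = 0x0E6C
clock 5: out=0, reg = 0x8736
clock 6: out=0, reg = 0x439B
clock 7: out=1, reg = 0x21CD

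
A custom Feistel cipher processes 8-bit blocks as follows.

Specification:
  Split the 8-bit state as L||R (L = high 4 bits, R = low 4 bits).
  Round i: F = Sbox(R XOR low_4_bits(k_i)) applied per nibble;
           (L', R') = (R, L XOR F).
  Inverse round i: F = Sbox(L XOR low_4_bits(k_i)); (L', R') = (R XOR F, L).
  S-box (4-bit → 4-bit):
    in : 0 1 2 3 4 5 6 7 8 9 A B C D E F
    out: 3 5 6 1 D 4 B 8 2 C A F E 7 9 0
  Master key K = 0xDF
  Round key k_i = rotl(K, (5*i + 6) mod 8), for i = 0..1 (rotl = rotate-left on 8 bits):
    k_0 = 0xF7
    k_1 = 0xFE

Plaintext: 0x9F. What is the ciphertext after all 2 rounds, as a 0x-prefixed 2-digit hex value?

s_0 = plaintext = 0x9F
s_1 = Round(s_0, k_0) = 0xFB
s_2 = Round(s_1, k_1) = 0xBB

0xBB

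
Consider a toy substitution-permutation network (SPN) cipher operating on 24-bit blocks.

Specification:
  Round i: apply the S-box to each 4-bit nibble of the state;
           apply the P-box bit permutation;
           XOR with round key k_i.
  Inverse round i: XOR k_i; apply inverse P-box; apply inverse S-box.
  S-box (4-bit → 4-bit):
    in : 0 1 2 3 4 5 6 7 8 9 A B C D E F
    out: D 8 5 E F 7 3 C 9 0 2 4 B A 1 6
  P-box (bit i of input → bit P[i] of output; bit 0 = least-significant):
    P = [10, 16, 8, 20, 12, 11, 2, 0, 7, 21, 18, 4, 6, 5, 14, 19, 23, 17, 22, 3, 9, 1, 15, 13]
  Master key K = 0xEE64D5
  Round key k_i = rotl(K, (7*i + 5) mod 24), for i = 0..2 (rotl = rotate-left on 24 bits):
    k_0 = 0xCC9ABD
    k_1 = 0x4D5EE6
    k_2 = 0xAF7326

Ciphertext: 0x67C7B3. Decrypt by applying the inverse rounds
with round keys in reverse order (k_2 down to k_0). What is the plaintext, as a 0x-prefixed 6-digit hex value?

0x29FAC5

s_0 = ciphertext = 0x67C7B3
s_1 = InvRound(s_0, k_2) = 0x72180E
s_2 = InvRound(s_1, k_1) = 0xED459C
s_3 = InvRound(s_2, k_0) = 0x29FAC5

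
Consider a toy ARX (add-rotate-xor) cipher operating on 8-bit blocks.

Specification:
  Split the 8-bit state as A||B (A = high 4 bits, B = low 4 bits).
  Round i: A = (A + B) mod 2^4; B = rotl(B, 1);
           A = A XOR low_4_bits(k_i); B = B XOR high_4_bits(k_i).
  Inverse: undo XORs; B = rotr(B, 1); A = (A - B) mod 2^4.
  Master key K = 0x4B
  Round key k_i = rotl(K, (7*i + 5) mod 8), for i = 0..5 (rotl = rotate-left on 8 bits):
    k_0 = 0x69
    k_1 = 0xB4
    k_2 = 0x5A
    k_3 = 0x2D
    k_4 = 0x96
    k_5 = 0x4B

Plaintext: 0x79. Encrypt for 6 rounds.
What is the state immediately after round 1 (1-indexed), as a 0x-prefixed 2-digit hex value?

s_0 = plaintext = 0x79
s_1 = Round(s_0, k_0) = 0x95
s_2 = Round(s_1, k_1) = 0xA1
s_3 = Round(s_2, k_2) = 0x17
s_4 = Round(s_3, k_3) = 0x5C
s_5 = Round(s_4, k_4) = 0x70
s_6 = Round(s_5, k_5) = 0xC4

0x95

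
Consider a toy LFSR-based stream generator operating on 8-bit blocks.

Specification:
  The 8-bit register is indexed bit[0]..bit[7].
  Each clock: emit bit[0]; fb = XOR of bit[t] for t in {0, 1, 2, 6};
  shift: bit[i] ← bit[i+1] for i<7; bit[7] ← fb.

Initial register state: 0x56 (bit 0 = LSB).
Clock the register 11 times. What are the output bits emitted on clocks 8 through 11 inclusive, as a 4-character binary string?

reg_0 = 0x56
clock 1: out=0, reg = 0xAB
clock 2: out=1, reg = 0x55
clock 3: out=1, reg = 0xAA
clock 4: out=0, reg = 0xD5
clock 5: out=1, reg = 0xEA
clock 6: out=0, reg = 0x75
clock 7: out=1, reg = 0xBA
clock 8: out=0, reg = 0xDD
clock 9: out=1, reg = 0xEE
clock 10: out=0, reg = 0xF7
clock 11: out=1, reg = 0x7B

0101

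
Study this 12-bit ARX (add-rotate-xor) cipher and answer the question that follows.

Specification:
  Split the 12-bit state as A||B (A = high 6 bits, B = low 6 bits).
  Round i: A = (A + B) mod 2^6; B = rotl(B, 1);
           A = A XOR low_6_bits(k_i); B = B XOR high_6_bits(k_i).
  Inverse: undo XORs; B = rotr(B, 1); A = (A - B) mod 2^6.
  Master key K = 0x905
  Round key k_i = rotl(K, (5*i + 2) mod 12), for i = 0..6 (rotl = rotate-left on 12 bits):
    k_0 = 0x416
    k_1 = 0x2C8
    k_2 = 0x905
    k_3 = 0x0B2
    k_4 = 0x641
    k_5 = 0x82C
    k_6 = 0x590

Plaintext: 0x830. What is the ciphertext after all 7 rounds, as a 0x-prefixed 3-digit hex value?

0xE7F

s_0 = plaintext = 0x830
s_1 = Round(s_0, k_0) = 0x1B1
s_2 = Round(s_1, k_1) = 0xFE8
s_3 = Round(s_2, k_2) = 0x8B5
s_4 = Round(s_3, k_3) = 0x969
s_5 = Round(s_4, k_4) = 0x3CA
s_6 = Round(s_5, k_5) = 0xD74
s_7 = Round(s_6, k_6) = 0xE7F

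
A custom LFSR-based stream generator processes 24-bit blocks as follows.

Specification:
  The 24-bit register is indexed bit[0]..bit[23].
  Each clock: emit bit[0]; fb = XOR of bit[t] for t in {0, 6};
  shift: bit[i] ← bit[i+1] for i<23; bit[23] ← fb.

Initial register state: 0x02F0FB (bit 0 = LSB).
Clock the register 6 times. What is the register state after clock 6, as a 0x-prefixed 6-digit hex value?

reg_0 = 0x02F0FB
clock 1: out=1, reg = 0x01787D
clock 2: out=1, reg = 0x00BC3E
clock 3: out=0, reg = 0x005E1F
clock 4: out=1, reg = 0x802F0F
clock 5: out=1, reg = 0xC01787
clock 6: out=1, reg = 0xE00BC3

0xE00BC3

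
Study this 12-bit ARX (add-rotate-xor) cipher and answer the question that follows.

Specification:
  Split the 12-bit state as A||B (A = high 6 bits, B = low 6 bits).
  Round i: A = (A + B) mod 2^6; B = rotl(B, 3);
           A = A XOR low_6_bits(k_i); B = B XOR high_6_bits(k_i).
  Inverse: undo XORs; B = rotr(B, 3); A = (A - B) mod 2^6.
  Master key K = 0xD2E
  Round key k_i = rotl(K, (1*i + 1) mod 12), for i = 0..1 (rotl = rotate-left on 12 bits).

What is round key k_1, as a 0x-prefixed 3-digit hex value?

0x4BB

K = 0xD2E
k_0 = rotl(K, (1*0+1) mod 12) = rotl(K, 1) = 0xA5D
k_1 = rotl(K, (1*1+1) mod 12) = rotl(K, 2) = 0x4BB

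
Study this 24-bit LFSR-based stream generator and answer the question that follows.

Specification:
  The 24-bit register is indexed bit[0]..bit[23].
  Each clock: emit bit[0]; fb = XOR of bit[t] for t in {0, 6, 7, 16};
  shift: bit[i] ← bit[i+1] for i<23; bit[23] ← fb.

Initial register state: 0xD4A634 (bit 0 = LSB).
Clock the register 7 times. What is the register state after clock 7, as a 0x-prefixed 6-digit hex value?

0x69A94C

reg_0 = 0xD4A634
clock 1: out=0, reg = 0x6A531A
clock 2: out=0, reg = 0x35298D
clock 3: out=1, reg = 0x9A94C6
clock 4: out=0, reg = 0x4D4A63
clock 5: out=1, reg = 0xA6A531
clock 6: out=1, reg = 0xD35298
clock 7: out=0, reg = 0x69A94C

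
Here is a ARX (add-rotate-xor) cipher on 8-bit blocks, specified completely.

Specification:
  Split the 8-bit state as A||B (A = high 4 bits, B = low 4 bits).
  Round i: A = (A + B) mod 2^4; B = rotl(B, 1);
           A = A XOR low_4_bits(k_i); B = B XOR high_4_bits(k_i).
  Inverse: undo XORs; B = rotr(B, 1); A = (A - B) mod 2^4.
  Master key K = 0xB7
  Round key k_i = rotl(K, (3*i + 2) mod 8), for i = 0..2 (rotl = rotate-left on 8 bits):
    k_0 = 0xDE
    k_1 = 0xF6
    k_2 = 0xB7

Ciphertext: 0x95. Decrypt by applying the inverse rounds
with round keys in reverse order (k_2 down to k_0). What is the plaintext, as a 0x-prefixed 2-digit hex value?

0x7C

s_0 = ciphertext = 0x95
s_1 = InvRound(s_0, k_2) = 0x77
s_2 = InvRound(s_1, k_1) = 0xD4
s_3 = InvRound(s_2, k_0) = 0x7C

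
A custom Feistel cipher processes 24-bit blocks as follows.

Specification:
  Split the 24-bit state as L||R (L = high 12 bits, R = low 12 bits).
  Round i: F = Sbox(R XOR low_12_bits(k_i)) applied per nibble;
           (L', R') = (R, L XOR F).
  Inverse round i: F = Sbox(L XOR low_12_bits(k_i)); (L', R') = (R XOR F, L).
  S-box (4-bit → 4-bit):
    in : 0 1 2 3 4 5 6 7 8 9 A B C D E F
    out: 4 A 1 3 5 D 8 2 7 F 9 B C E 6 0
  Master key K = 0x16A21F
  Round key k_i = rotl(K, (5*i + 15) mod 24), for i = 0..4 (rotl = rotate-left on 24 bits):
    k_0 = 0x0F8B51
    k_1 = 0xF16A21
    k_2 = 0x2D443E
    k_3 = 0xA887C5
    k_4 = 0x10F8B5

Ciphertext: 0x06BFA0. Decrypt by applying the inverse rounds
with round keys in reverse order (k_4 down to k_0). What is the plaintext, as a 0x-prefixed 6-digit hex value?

0x2D1238

s_0 = ciphertext = 0x06BFA0
s_1 = InvRound(s_0, k_4) = 0x84606B
s_2 = InvRound(s_1, k_3) = 0x018846
s_3 = InvRound(s_2, k_2) = 0xD5E018
s_4 = InvRound(s_3, k_1) = 0x238D5E
s_5 = InvRound(s_4, k_0) = 0x2D1238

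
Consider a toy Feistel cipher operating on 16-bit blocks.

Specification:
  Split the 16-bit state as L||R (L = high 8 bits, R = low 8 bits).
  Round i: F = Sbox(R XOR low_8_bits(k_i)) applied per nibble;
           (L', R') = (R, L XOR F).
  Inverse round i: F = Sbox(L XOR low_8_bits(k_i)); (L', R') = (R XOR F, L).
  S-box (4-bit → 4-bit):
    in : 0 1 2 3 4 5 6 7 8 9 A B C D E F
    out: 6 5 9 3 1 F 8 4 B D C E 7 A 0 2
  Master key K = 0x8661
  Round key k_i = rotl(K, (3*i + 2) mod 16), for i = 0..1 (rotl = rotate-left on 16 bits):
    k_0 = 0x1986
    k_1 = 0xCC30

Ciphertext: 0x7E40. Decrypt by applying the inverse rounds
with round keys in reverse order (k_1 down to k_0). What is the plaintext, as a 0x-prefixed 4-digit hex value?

0xD650

s_0 = ciphertext = 0x7E40
s_1 = InvRound(s_0, k_1) = 0x507E
s_2 = InvRound(s_1, k_0) = 0xD650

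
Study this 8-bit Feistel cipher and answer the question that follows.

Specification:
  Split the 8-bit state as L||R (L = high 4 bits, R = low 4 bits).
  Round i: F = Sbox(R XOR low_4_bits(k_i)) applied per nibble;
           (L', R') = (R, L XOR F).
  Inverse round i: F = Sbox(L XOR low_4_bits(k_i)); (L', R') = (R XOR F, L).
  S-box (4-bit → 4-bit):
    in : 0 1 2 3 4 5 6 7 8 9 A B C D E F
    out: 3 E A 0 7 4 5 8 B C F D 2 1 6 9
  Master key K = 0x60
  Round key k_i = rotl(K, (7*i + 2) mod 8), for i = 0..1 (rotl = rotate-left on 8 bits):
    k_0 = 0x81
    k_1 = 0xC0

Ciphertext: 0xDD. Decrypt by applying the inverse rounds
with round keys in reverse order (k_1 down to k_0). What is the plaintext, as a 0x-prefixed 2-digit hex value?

0xCC

s_0 = ciphertext = 0xDD
s_1 = InvRound(s_0, k_1) = 0xCD
s_2 = InvRound(s_1, k_0) = 0xCC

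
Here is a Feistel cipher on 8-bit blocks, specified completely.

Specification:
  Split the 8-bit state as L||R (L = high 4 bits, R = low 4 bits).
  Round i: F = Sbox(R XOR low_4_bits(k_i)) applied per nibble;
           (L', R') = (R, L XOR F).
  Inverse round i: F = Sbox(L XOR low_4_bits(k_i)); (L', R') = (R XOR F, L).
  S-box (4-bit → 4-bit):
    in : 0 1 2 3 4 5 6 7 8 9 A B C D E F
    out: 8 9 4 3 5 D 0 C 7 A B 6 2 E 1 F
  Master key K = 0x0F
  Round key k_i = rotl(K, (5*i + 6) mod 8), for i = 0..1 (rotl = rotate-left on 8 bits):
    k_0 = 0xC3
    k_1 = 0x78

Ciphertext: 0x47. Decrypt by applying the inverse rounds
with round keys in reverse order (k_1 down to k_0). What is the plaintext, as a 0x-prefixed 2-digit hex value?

0x45

s_0 = ciphertext = 0x47
s_1 = InvRound(s_0, k_1) = 0x54
s_2 = InvRound(s_1, k_0) = 0x45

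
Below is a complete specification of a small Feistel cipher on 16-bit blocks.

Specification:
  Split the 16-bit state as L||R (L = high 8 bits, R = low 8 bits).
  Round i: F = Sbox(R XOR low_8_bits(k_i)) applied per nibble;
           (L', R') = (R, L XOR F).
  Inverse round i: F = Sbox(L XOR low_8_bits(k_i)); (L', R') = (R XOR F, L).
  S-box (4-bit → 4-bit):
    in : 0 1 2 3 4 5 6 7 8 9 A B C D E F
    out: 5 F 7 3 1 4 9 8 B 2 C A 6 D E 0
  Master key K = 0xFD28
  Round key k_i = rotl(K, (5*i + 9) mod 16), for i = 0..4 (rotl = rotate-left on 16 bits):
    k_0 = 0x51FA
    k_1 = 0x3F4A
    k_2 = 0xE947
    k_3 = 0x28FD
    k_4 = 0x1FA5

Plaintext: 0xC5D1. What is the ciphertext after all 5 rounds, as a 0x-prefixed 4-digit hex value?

0x4179

s_0 = plaintext = 0xC5D1
s_1 = Round(s_0, k_0) = 0xD1BF
s_2 = Round(s_1, k_1) = 0xBFD5
s_3 = Round(s_2, k_2) = 0xD598
s_4 = Round(s_3, k_3) = 0x9841
s_5 = Round(s_4, k_4) = 0x4179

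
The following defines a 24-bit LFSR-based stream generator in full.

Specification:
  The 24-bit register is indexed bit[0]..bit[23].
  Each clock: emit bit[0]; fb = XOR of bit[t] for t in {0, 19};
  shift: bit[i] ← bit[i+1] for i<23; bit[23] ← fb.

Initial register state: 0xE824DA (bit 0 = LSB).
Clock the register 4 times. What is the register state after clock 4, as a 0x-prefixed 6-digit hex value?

reg_0 = 0xE824DA
clock 1: out=0, reg = 0xF4126D
clock 2: out=1, reg = 0xFA0936
clock 3: out=0, reg = 0xFD049B
clock 4: out=1, reg = 0x7E824D

0x7E824D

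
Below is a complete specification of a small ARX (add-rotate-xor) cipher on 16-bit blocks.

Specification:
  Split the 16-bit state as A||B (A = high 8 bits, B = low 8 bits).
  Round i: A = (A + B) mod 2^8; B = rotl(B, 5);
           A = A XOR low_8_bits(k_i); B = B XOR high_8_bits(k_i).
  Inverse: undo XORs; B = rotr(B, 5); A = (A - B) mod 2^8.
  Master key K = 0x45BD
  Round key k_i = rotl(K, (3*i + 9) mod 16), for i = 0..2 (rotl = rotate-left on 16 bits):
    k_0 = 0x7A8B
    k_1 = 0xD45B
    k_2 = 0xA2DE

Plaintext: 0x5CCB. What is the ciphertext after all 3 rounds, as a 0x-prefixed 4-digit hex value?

0x7634

s_0 = plaintext = 0x5CCB
s_1 = Round(s_0, k_0) = 0xAC03
s_2 = Round(s_1, k_1) = 0xF4B4
s_3 = Round(s_2, k_2) = 0x7634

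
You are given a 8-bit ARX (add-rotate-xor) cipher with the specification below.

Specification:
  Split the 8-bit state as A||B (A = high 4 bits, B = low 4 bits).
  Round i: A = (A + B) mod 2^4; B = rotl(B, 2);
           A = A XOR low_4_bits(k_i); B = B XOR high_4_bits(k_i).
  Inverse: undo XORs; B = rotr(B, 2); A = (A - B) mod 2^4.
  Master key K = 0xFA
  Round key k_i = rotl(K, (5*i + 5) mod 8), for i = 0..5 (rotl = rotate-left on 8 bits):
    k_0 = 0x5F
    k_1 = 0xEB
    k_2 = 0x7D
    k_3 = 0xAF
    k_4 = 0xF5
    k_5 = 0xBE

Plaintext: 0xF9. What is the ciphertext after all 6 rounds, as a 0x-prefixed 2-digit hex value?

s_0 = plaintext = 0xF9
s_1 = Round(s_0, k_0) = 0x73
s_2 = Round(s_1, k_1) = 0x12
s_3 = Round(s_2, k_2) = 0xEF
s_4 = Round(s_3, k_3) = 0x25
s_5 = Round(s_4, k_4) = 0x2A
s_6 = Round(s_5, k_5) = 0x21

0x21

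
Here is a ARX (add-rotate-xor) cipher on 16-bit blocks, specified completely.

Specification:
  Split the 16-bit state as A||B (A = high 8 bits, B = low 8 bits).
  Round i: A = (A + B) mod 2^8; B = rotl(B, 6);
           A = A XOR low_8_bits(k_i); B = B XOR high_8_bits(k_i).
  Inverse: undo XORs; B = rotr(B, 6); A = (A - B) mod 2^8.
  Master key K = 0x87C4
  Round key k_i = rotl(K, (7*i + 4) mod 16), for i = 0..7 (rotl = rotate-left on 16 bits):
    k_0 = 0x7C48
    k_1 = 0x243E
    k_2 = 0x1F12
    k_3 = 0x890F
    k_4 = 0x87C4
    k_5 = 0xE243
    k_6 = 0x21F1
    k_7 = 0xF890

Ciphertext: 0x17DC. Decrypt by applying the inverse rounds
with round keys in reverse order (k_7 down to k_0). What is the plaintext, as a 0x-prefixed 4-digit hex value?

s_0 = ciphertext = 0x17DC
s_1 = InvRound(s_0, k_7) = 0xF790
s_2 = InvRound(s_1, k_6) = 0x40C6
s_3 = InvRound(s_2, k_5) = 0x7390
s_4 = InvRound(s_3, k_4) = 0x5B5C
s_5 = InvRound(s_4, k_3) = 0xFD57
s_6 = InvRound(s_5, k_2) = 0xCE21
s_7 = InvRound(s_6, k_1) = 0xDC14
s_8 = InvRound(s_7, k_0) = 0xF3A1

0xF3A1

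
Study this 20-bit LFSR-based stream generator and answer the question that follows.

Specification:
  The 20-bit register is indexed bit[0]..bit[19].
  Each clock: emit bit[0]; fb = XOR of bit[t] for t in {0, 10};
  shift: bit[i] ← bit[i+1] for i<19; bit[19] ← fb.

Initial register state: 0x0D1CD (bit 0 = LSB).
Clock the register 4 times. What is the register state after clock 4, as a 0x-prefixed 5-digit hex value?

reg_0 = 0x0D1CD
clock 1: out=1, reg = 0x868E6
clock 2: out=0, reg = 0x43473
clock 3: out=1, reg = 0x21A39
clock 4: out=1, reg = 0x90D1C

0x90D1C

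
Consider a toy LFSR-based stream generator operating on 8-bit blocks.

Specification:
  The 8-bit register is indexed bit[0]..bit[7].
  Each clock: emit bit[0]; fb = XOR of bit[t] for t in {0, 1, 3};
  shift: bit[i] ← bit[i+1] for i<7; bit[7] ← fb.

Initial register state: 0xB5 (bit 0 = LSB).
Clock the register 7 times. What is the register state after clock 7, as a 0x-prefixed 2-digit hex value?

reg_0 = 0xB5
clock 1: out=1, reg = 0xDA
clock 2: out=0, reg = 0x6D
clock 3: out=1, reg = 0x36
clock 4: out=0, reg = 0x9B
clock 5: out=1, reg = 0xCD
clock 6: out=1, reg = 0x66
clock 7: out=0, reg = 0xB3

0xB3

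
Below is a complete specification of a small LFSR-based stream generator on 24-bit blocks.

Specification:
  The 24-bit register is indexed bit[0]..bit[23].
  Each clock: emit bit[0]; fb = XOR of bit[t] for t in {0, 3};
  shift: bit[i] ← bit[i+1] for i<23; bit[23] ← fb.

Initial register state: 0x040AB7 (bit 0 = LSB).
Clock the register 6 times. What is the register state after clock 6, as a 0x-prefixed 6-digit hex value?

reg_0 = 0x040AB7
clock 1: out=1, reg = 0x82055B
clock 2: out=1, reg = 0x4102AD
clock 3: out=1, reg = 0x208156
clock 4: out=0, reg = 0x1040AB
clock 5: out=1, reg = 0x082055
clock 6: out=1, reg = 0x84102A

0x84102A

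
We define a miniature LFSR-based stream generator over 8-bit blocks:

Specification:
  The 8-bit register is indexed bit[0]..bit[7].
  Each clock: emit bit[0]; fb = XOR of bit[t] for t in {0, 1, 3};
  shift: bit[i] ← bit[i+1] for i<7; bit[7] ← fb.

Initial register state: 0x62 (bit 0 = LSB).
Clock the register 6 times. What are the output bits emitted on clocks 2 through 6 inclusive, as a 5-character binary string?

reg_0 = 0x62
clock 1: out=0, reg = 0xB1
clock 2: out=1, reg = 0xD8
clock 3: out=0, reg = 0xEC
clock 4: out=0, reg = 0xF6
clock 5: out=0, reg = 0xFB
clock 6: out=1, reg = 0xFD

10001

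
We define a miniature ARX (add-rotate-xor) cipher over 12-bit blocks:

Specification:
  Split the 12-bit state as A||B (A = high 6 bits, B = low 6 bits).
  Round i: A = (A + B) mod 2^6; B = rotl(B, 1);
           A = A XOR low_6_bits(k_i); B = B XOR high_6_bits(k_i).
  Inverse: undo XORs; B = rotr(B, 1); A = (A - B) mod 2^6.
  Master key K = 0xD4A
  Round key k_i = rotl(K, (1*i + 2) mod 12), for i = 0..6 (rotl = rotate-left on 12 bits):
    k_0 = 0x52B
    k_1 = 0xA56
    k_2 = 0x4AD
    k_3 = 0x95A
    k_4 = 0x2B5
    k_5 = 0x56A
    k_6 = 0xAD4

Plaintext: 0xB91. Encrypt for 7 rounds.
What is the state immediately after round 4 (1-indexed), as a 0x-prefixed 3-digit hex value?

s_0 = plaintext = 0xB91
s_1 = Round(s_0, k_0) = 0x536
s_2 = Round(s_1, k_1) = 0x704
s_3 = Round(s_2, k_2) = 0x35A
s_4 = Round(s_3, k_3) = 0xF51
s_5 = Round(s_4, k_4) = 0xEE8
s_6 = Round(s_5, k_5) = 0x244
s_7 = Round(s_6, k_6) = 0x663

0xF51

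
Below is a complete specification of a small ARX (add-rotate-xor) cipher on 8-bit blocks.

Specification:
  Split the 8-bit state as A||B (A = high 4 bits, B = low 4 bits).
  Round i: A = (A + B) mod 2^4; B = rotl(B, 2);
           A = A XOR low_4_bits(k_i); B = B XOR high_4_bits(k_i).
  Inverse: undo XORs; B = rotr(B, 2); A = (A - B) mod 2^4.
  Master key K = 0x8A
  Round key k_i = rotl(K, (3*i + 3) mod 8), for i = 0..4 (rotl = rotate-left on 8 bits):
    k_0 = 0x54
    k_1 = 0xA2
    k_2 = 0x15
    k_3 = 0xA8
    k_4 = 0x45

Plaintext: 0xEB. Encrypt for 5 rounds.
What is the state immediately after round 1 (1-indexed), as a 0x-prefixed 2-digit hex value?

s_0 = plaintext = 0xEB
s_1 = Round(s_0, k_0) = 0xDB
s_2 = Round(s_1, k_1) = 0xA4
s_3 = Round(s_2, k_2) = 0xB0
s_4 = Round(s_3, k_3) = 0x3A
s_5 = Round(s_4, k_4) = 0x8E

0xDB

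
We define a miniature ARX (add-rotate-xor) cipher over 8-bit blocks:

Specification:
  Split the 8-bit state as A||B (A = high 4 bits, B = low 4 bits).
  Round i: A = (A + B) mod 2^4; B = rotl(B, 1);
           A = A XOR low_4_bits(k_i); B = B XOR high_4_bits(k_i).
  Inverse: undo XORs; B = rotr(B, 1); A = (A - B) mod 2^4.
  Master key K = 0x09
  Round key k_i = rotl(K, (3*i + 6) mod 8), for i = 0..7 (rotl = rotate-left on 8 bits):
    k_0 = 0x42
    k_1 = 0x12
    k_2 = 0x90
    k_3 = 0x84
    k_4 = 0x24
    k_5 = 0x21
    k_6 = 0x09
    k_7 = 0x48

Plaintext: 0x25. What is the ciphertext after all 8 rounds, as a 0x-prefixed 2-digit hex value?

0x45

s_0 = plaintext = 0x25
s_1 = Round(s_0, k_0) = 0x5E
s_2 = Round(s_1, k_1) = 0x1C
s_3 = Round(s_2, k_2) = 0xD0
s_4 = Round(s_3, k_3) = 0x98
s_5 = Round(s_4, k_4) = 0x53
s_6 = Round(s_5, k_5) = 0x94
s_7 = Round(s_6, k_6) = 0x48
s_8 = Round(s_7, k_7) = 0x45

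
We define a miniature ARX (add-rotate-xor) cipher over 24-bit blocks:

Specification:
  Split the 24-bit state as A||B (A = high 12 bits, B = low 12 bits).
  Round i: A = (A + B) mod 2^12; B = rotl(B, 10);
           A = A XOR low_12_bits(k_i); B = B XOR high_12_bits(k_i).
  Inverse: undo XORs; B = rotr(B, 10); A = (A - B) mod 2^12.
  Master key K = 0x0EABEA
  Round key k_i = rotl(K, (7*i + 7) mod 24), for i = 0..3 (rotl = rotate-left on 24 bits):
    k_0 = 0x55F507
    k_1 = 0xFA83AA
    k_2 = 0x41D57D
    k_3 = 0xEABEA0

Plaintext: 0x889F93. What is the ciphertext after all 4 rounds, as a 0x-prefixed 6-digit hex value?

0x3FBDBC

s_0 = plaintext = 0x889F93
s_1 = Round(s_0, k_0) = 0xD1BABB
s_2 = Round(s_1, k_1) = 0x47C106
s_3 = Round(s_2, k_2) = 0x0FFC5C
s_4 = Round(s_3, k_3) = 0x3FBDBC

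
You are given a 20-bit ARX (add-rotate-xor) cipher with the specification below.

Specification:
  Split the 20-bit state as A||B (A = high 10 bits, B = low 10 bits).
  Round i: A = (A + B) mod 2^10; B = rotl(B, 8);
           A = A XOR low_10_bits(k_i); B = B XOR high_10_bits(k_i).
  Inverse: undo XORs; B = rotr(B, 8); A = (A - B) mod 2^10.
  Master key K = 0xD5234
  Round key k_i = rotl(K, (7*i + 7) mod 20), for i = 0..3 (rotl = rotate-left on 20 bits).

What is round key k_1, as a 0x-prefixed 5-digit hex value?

K = 0xD5234
k_0 = rotl(K, (7*0+7) mod 20) = rotl(K, 7) = 0x91A6A
k_1 = rotl(K, (7*1+7) mod 20) = rotl(K, 14) = 0xD3548

0xD3548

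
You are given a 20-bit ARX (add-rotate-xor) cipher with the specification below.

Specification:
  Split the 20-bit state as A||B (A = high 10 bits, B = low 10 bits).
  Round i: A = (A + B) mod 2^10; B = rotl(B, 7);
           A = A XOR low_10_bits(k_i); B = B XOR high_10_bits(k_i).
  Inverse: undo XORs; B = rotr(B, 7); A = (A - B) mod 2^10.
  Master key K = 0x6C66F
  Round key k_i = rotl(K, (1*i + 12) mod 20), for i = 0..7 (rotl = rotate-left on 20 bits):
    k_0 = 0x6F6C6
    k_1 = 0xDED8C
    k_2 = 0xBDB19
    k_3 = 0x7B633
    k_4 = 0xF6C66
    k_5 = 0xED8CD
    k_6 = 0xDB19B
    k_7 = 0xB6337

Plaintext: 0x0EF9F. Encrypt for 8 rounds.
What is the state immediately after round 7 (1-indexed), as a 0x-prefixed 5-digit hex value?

0x55E83

s_0 = plaintext = 0x0EF9F
s_1 = Round(s_0, k_0) = 0x4724E
s_2 = Round(s_1, k_1) = 0xB9832
s_3 = Round(s_2, k_2) = 0x007F0
s_4 = Round(s_3, k_3) = 0x70993
s_5 = Round(s_4, k_4) = 0xCCE69
s_6 = Round(s_5, k_5) = 0x5477B
s_7 = Round(s_6, k_6) = 0x55E83
s_8 = Round(s_7, k_7) = 0x3B708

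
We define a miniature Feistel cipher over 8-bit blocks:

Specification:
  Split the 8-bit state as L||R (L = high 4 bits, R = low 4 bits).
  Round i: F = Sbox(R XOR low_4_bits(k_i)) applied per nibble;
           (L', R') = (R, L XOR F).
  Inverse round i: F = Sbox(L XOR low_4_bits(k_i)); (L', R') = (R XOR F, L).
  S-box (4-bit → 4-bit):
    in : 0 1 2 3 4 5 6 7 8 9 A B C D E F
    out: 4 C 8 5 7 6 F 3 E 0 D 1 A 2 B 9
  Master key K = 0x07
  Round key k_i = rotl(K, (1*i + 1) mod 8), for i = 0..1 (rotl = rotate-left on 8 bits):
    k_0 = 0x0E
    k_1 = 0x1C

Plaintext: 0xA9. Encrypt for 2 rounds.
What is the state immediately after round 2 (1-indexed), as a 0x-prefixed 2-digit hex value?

0x9F

s_0 = plaintext = 0xA9
s_1 = Round(s_0, k_0) = 0x99
s_2 = Round(s_1, k_1) = 0x9F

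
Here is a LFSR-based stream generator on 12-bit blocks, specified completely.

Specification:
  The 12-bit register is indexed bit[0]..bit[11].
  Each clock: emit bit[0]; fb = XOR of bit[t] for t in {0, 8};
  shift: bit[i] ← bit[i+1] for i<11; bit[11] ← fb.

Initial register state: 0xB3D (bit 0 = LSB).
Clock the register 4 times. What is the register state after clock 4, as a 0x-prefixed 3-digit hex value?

reg_0 = 0xB3D
clock 1: out=1, reg = 0x59E
clock 2: out=0, reg = 0xACF
clock 3: out=1, reg = 0xD67
clock 4: out=1, reg = 0x6B3

0x6B3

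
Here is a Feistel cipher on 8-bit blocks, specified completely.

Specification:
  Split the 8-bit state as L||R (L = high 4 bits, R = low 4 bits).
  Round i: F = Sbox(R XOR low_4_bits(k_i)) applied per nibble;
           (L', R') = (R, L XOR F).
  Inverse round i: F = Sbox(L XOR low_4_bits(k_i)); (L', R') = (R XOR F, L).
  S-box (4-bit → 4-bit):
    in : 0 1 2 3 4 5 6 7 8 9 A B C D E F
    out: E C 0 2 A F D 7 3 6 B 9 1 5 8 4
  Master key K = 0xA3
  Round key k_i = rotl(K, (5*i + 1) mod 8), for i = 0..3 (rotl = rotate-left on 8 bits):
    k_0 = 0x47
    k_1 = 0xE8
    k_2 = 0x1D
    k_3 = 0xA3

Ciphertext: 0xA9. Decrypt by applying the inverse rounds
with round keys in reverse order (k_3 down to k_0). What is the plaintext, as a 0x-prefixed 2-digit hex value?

0x9F

s_0 = ciphertext = 0xA9
s_1 = InvRound(s_0, k_3) = 0xFA
s_2 = InvRound(s_1, k_2) = 0xAF
s_3 = InvRound(s_2, k_1) = 0xFA
s_4 = InvRound(s_3, k_0) = 0x9F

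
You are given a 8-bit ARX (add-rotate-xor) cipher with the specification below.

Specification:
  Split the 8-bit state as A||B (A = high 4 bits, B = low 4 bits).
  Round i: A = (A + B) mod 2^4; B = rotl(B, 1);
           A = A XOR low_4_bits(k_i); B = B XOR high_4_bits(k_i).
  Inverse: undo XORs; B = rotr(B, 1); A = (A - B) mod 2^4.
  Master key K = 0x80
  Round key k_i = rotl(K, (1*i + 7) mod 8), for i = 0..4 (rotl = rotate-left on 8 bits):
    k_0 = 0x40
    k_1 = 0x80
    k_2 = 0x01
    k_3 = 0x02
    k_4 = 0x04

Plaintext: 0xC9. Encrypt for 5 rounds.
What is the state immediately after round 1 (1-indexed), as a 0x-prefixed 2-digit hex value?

s_0 = plaintext = 0xC9
s_1 = Round(s_0, k_0) = 0x57
s_2 = Round(s_1, k_1) = 0xC6
s_3 = Round(s_2, k_2) = 0x3C
s_4 = Round(s_3, k_3) = 0xD9
s_5 = Round(s_4, k_4) = 0x23

0x57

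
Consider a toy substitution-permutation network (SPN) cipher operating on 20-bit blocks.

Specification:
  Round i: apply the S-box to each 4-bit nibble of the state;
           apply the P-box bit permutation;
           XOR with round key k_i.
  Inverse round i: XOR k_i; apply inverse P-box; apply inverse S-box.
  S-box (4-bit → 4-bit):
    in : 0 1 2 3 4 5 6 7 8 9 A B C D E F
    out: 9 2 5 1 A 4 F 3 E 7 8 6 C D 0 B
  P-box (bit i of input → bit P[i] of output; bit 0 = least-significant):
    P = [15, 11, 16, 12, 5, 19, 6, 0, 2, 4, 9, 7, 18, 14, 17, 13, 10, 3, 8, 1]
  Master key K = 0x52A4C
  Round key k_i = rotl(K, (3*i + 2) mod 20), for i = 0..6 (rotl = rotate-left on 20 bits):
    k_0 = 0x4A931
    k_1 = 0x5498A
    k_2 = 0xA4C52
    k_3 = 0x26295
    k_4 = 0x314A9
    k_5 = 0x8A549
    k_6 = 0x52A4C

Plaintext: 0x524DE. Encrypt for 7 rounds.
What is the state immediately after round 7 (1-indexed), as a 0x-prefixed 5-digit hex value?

0xE0B44

s_0 = plaintext = 0x524DE
s_1 = Round(s_0, k_0) = 0x2A8C0
s_2 = Round(s_1, k_1) = 0x5FE5B
s_3 = Round(s_2, k_2) = 0xF2512
s_4 = Round(s_3, k_3) = 0xDE49F
s_5 = Round(s_4, k_4) = 0xB895B
s_6 = Round(s_5, k_5) = 0xBCE15
s_7 = Round(s_6, k_6) = 0xE0B44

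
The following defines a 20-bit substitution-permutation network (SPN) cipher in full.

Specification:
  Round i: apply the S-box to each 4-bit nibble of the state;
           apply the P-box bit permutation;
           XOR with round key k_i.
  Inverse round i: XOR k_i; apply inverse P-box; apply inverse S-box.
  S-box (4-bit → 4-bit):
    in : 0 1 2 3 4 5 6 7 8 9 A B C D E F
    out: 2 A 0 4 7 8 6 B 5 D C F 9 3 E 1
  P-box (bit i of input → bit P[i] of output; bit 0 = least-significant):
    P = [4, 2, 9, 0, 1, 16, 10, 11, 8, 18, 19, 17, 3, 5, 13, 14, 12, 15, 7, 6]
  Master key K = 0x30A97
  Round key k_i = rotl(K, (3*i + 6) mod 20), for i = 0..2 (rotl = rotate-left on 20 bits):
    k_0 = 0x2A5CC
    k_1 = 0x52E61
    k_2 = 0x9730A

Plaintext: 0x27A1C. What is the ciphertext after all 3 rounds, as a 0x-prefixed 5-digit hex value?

0x9B648

s_0 = plaintext = 0x27A1C
s_1 = Round(s_0, k_0) = 0x9EDF5
s_2 = Round(s_1, k_1) = 0x15F82
s_3 = Round(s_2, k_2) = 0x9B648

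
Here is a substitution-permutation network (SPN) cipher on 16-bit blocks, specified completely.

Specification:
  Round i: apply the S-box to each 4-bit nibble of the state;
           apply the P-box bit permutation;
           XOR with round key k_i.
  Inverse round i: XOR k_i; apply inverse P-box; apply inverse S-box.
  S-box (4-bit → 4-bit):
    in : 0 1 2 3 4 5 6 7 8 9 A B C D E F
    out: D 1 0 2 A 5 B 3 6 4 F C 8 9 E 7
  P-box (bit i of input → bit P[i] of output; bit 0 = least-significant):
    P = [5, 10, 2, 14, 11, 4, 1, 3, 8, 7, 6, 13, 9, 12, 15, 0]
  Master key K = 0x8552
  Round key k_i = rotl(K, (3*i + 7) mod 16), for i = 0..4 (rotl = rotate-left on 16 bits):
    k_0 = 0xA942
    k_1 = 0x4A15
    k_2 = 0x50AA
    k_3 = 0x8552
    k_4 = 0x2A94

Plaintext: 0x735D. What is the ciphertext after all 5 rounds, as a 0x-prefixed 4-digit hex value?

s_0 = plaintext = 0x735D
s_1 = Round(s_0, k_0) = 0xF3E0
s_2 = Round(s_1, k_1) = 0x98AB
s_3 = Round(s_2, k_2) = 0x9874
s_4 = Round(s_3, k_3) = 0x4982
s_5 = Round(s_4, k_4) = 0x3AC7

0x3AC7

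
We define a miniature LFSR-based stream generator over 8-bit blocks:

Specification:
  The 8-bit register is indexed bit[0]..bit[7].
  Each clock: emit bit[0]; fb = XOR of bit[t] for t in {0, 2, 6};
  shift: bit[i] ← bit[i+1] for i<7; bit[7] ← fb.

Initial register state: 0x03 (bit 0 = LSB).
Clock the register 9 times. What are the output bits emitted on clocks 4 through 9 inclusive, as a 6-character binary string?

reg_0 = 0x03
clock 1: out=1, reg = 0x81
clock 2: out=1, reg = 0xC0
clock 3: out=0, reg = 0xE0
clock 4: out=0, reg = 0xF0
clock 5: out=0, reg = 0xF8
clock 6: out=0, reg = 0xFC
clock 7: out=0, reg = 0x7E
clock 8: out=0, reg = 0x3F
clock 9: out=1, reg = 0x1F

000001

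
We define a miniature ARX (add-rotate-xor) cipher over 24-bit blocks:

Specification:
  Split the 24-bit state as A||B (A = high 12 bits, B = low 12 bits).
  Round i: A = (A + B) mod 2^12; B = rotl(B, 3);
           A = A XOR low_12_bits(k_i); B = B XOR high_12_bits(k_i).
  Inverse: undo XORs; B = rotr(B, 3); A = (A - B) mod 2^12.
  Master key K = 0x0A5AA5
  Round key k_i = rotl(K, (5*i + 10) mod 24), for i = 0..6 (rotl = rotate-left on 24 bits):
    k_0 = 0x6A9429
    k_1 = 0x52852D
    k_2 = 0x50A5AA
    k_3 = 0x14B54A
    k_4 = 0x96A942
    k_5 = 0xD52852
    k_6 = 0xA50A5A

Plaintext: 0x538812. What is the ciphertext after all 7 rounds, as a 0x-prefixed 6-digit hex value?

s_0 = plaintext = 0x538812
s_1 = Round(s_0, k_0) = 0x96363D
s_2 = Round(s_1, k_1) = 0xA8D4C3
s_3 = Round(s_2, k_2) = 0xAFA310
s_4 = Round(s_3, k_3) = 0xB409CA
s_5 = Round(s_4, k_4) = 0xC4873E
s_6 = Round(s_5, k_5) = 0xBD44A1
s_7 = Round(s_6, k_6) = 0xA2FF5A

0xA2FF5A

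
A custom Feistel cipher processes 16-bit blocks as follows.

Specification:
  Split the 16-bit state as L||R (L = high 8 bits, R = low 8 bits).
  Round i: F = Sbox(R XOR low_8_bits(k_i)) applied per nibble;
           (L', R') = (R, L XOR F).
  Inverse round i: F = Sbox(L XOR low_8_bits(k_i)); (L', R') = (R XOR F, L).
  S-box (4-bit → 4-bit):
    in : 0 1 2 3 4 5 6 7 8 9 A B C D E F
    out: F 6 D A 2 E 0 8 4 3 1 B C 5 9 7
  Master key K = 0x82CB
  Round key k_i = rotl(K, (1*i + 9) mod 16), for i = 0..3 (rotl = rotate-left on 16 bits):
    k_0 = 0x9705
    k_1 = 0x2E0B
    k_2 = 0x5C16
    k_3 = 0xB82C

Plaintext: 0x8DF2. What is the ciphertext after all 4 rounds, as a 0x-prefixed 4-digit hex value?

s_0 = plaintext = 0x8DF2
s_1 = Round(s_0, k_0) = 0xF2F5
s_2 = Round(s_1, k_1) = 0xF58B
s_3 = Round(s_2, k_2) = 0x8BC0
s_4 = Round(s_3, k_3) = 0xC017

0xC017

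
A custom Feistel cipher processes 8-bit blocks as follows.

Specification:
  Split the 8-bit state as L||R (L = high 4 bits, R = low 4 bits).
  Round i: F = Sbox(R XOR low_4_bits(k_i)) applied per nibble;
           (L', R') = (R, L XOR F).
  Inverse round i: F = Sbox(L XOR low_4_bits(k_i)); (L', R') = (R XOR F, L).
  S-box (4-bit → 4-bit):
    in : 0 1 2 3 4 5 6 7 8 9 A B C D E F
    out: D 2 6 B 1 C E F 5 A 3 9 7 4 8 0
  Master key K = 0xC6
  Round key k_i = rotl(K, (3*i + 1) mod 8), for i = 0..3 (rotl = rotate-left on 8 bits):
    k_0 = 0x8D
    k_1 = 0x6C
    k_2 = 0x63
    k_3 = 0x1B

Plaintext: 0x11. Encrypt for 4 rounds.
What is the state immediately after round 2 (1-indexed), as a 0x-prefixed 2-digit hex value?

s_0 = plaintext = 0x11
s_1 = Round(s_0, k_0) = 0x16
s_2 = Round(s_1, k_1) = 0x62
s_3 = Round(s_2, k_2) = 0x24
s_4 = Round(s_3, k_3) = 0x42

0x62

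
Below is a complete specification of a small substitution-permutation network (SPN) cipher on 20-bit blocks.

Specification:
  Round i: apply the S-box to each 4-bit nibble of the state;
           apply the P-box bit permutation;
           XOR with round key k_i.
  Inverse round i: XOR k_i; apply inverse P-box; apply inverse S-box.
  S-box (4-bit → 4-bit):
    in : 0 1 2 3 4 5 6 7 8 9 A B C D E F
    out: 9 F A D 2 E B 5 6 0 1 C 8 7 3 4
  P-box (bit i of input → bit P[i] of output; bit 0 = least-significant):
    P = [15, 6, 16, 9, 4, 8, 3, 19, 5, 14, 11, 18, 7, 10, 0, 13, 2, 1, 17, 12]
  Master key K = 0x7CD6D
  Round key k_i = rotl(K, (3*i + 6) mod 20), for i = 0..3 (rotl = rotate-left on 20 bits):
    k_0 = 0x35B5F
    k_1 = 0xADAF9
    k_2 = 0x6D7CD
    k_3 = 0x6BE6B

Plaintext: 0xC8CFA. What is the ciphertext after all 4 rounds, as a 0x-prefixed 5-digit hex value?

s_0 = plaintext = 0xC8CFA
s_1 = Round(s_0, k_0) = 0x7CF56
s_2 = Round(s_1, k_1) = 0x071B5
s_3 = Round(s_2, k_2) = 0xB8D20
s_4 = Round(s_3, k_3) = 0xC614A

0xC614A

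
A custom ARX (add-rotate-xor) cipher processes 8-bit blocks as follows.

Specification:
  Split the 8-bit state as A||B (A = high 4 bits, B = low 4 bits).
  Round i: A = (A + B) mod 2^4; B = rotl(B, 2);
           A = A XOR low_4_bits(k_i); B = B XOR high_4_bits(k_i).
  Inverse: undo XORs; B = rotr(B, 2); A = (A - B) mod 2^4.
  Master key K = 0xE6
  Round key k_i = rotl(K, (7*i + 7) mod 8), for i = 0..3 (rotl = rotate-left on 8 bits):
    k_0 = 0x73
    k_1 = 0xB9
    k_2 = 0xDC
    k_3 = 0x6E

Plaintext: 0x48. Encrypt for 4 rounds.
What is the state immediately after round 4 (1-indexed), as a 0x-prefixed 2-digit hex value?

s_0 = plaintext = 0x48
s_1 = Round(s_0, k_0) = 0xF5
s_2 = Round(s_1, k_1) = 0xDE
s_3 = Round(s_2, k_2) = 0x76
s_4 = Round(s_3, k_3) = 0x3F

0x3F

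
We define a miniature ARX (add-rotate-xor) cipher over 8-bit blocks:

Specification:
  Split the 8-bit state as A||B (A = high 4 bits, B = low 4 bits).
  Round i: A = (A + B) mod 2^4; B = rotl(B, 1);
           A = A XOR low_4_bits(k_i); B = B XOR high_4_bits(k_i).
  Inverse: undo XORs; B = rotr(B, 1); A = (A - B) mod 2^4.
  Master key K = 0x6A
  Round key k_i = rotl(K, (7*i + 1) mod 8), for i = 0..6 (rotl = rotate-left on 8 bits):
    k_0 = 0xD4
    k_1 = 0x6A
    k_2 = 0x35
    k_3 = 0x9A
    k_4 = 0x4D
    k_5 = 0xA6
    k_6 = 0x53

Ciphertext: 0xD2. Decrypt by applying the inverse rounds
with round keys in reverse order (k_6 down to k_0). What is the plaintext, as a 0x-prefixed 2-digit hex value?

0x2E

s_0 = ciphertext = 0xD2
s_1 = InvRound(s_0, k_6) = 0x3B
s_2 = InvRound(s_1, k_5) = 0xD8
s_3 = InvRound(s_2, k_4) = 0xA6
s_4 = InvRound(s_3, k_3) = 0x1F
s_5 = InvRound(s_4, k_2) = 0xE6
s_6 = InvRound(s_5, k_1) = 0x40
s_7 = InvRound(s_6, k_0) = 0x2E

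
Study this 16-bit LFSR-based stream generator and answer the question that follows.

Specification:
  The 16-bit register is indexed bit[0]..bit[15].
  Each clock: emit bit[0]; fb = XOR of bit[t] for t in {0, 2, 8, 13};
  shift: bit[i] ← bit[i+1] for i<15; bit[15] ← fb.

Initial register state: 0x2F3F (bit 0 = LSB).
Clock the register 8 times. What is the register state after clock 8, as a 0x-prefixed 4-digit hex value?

reg_0 = 0x2F3F
clock 1: out=1, reg = 0x179F
clock 2: out=1, reg = 0x8BCF
clock 3: out=1, reg = 0xC5E7
clock 4: out=1, reg = 0xE2F3
clock 5: out=1, reg = 0x7179
clock 6: out=1, reg = 0xB8BC
clock 7: out=0, reg = 0x5C5E
clock 8: out=0, reg = 0xAE2F

0xAE2F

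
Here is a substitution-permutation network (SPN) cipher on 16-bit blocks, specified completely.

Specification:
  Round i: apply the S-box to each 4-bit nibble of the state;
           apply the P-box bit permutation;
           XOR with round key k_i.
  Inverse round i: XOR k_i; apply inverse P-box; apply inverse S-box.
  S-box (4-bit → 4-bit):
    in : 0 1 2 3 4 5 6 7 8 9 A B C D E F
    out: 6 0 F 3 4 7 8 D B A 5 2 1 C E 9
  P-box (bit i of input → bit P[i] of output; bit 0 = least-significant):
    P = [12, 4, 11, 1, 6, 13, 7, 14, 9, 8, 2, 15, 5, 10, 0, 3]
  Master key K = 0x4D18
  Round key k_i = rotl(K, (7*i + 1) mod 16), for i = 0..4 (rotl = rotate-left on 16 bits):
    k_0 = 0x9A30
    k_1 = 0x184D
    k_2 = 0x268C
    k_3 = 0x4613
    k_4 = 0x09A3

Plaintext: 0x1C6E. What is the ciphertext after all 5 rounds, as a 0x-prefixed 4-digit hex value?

s_0 = plaintext = 0x1C6E
s_1 = Round(s_0, k_0) = 0xD022
s_2 = Round(s_1, k_1) = 0x6192
s_3 = Round(s_2, k_2) = 0x5E96
s_4 = Round(s_3, k_3) = 0xA334
s_5 = Round(s_4, k_4) = 0x22C2

0x22C2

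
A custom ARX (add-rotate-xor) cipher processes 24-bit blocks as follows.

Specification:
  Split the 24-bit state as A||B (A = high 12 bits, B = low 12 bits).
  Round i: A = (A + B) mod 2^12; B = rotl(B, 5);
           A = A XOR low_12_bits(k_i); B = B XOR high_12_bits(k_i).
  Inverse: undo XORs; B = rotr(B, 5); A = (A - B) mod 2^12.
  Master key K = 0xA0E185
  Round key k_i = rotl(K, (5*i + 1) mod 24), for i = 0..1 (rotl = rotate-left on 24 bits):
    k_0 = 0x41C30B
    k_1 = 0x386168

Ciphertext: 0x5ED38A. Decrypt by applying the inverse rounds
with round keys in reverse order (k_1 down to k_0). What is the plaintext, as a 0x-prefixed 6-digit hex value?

s_0 = ciphertext = 0x5ED38A
s_1 = InvRound(s_0, k_1) = 0xE85600
s_2 = InvRound(s_1, k_0) = 0xF7EE10

0xF7EE10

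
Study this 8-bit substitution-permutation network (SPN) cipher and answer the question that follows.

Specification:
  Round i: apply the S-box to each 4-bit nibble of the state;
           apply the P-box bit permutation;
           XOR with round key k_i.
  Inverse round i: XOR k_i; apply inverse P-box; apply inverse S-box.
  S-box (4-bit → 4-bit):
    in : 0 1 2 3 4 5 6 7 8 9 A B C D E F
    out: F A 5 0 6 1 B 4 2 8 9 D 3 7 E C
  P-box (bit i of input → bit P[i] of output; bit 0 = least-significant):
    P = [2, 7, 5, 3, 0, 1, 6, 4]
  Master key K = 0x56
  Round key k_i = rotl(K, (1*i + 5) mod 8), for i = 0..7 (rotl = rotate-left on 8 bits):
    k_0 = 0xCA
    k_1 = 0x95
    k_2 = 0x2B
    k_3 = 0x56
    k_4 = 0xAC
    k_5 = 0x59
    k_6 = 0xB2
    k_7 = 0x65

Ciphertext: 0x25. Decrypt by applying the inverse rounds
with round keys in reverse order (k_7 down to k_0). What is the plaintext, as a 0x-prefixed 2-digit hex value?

0xCC

s_0 = ciphertext = 0x25
s_1 = InvRound(s_0, k_7) = 0x73
s_2 = InvRound(s_1, k_6) = 0x28
s_3 = InvRound(s_2, k_5) = 0xB7
s_4 = InvRound(s_3, k_4) = 0x69
s_5 = InvRound(s_4, k_3) = 0x6B
s_6 = InvRound(s_5, k_2) = 0x73
s_7 = InvRound(s_6, k_1) = 0x4D
s_8 = InvRound(s_7, k_0) = 0xCC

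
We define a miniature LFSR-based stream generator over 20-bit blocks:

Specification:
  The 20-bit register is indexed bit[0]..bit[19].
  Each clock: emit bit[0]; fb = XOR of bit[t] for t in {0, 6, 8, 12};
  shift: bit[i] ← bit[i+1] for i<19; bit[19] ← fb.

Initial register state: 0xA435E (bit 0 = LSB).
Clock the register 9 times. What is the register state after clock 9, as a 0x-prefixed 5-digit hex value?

reg_0 = 0xA435E
clock 1: out=0, reg = 0x521AF
clock 2: out=1, reg = 0x290D7
clock 3: out=1, reg = 0x9486B
clock 4: out=1, reg = 0x4A435
clock 5: out=1, reg = 0xA521A
clock 6: out=0, reg = 0xD290D
clock 7: out=1, reg = 0x69486
clock 8: out=0, reg = 0xB4A43
clock 9: out=1, reg = 0x5A521

0x5A521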